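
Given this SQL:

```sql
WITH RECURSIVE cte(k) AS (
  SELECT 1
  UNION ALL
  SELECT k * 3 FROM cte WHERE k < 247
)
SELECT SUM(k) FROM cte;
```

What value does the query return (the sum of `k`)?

Base: k=1.
Iteration 1: 1 < 247 holds -> k = 1 * 3 = 3.
Iteration 2: 3 < 247 holds -> k = 3 * 3 = 9.
Iteration 3: 9 < 247 holds -> k = 9 * 3 = 27.
Iteration 4: 27 < 247 holds -> k = 27 * 3 = 81.
Iteration 5: 81 < 247 holds -> k = 81 * 3 = 243.
Iteration 6: 243 < 247 holds -> k = 243 * 3 = 729.
Iteration 7: 729 < 247 fails; recursion stops.
SUM(k) = 1 + 3 + 9 + 27 + 81 + 243 + 729 = 1093.

1093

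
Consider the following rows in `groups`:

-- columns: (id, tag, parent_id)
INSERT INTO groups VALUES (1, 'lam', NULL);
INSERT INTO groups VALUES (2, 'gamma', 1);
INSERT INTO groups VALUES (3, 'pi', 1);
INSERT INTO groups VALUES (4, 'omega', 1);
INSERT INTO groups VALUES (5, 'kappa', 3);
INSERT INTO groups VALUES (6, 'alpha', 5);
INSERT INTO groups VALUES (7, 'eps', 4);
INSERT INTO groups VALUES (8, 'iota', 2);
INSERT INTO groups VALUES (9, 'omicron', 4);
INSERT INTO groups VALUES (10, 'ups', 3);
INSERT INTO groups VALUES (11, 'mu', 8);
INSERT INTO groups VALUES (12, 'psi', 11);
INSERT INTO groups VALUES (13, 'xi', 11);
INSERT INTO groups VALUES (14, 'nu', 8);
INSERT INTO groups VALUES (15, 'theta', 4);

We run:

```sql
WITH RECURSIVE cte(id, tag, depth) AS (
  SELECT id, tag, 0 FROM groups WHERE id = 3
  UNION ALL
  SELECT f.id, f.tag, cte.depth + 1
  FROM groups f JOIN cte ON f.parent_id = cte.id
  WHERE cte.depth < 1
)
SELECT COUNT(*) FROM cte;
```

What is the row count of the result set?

3

Base: id=3 (pi) at depth 0.
Iteration 1: rows with parent_id in {3} -> kappa (id 5, depth 1), ups (id 10, depth 1).
Iteration 2: depth < 1 fails for all current rows; recursion stops.
Total rows emitted: 3.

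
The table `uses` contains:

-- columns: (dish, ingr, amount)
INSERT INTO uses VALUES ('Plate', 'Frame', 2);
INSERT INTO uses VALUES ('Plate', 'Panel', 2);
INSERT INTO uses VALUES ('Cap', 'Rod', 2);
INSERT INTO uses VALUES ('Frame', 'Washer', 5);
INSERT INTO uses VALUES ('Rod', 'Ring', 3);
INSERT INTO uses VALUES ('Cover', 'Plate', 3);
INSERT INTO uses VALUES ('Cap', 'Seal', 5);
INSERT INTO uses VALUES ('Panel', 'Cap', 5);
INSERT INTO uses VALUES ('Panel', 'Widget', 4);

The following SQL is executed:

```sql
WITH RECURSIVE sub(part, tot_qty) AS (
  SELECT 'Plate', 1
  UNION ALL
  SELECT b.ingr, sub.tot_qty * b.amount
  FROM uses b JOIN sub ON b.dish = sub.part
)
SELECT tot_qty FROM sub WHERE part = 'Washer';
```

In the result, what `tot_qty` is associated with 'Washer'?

10

Base: (Plate, tot_qty=1).
Iteration 1: components of {Plate} -> Frame = 1*2 = 2, Panel = 1*2 = 2.
Iteration 2: components of {Frame,Panel} -> Cap = 2*5 = 10, Washer = 2*5 = 10, Widget = 2*4 = 8.
Iteration 3: components of {Cap,Washer,Widget} -> Rod = 10*2 = 20, Seal = 10*5 = 50.
Iteration 4: components of {Rod,Seal} -> Ring = 20*3 = 60.
Iteration 5: no further components; recursion stops.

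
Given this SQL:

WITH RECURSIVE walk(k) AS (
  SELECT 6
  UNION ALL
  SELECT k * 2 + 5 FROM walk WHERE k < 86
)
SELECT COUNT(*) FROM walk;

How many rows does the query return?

Base: k=6.
Iteration 1: 6 < 86 holds -> k = 6 * 2 + 5 = 17.
Iteration 2: 17 < 86 holds -> k = 17 * 2 + 5 = 39.
Iteration 3: 39 < 86 holds -> k = 39 * 2 + 5 = 83.
Iteration 4: 83 < 86 holds -> k = 83 * 2 + 5 = 171.
Iteration 5: 171 < 86 fails; recursion stops.
Total rows emitted: 5.

5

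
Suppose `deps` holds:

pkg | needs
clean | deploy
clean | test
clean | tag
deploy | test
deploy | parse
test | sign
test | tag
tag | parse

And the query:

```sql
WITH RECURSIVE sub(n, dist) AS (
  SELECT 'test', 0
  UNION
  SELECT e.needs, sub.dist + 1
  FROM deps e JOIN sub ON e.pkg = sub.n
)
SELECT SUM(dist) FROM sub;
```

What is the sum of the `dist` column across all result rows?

Base: (test, dist=0).
Iteration 1: edges from {test} -> (sign, dist=1), (tag, dist=1).
Iteration 2: edges from {sign,tag} -> (parse, dist=2).
Iteration 3: no outgoing edges from {parse}; recursion stops.
SUM(dist) = 0 + 1 + 1 + 2 = 4.

4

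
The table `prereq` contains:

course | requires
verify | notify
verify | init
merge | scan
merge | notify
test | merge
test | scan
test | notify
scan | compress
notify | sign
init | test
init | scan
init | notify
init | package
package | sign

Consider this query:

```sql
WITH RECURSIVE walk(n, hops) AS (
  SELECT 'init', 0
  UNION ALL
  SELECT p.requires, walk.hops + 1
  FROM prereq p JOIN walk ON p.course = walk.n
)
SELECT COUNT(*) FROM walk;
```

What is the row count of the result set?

17

Base: (init, hops=0).
Iteration 1: edges from {init} -> (notify, hops=1), (package, hops=1), (scan, hops=1), (test, hops=1).
Iteration 2: edges from {notify,package,scan,test} -> (compress, hops=2), (merge, hops=2), (notify, hops=2), (scan, hops=2), (sign, hops=2) x2. [UNION ALL keeps all 6 new rows, including repeats]
Iteration 3: edges from {compress,merge,notify,scan,sign} -> (compress, hops=3), (notify, hops=3), (scan, hops=3), (sign, hops=3).
Iteration 4: edges from {compress,notify,scan,sign} -> (compress, hops=4), (sign, hops=4).
Iteration 5: no outgoing edges from {compress,sign}; recursion stops.
Total rows emitted: 17.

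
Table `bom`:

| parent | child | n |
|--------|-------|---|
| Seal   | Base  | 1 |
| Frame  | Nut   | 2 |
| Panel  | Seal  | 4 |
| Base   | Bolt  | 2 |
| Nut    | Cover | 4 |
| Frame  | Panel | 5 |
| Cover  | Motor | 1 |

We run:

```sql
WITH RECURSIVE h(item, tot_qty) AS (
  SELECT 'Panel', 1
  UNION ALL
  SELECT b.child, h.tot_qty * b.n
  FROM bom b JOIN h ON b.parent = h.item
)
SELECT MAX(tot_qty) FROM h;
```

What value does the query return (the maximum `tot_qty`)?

8

Base: (Panel, tot_qty=1).
Iteration 1: components of {Panel} -> Seal = 1*4 = 4.
Iteration 2: components of {Seal} -> Base = 4*1 = 4.
Iteration 3: components of {Base} -> Bolt = 4*2 = 8.
Iteration 4: no further components; recursion stops.
tot_qty values: 1, 4, 4, 8; the maximum is 8.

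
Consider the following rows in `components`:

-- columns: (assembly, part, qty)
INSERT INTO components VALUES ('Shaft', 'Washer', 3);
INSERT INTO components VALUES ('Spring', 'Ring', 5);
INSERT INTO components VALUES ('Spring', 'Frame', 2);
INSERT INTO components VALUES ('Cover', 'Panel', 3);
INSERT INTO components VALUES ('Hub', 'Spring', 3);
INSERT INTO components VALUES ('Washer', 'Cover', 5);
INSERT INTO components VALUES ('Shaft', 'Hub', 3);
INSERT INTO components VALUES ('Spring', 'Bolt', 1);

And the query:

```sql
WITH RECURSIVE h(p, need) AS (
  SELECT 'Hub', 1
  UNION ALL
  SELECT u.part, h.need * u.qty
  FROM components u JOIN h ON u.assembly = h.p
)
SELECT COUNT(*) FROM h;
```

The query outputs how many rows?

5

Base: (Hub, need=1).
Iteration 1: components of {Hub} -> Spring = 1*3 = 3.
Iteration 2: components of {Spring} -> Bolt = 3*1 = 3, Frame = 3*2 = 6, Ring = 3*5 = 15.
Iteration 3: no further components; recursion stops.
Total rows emitted: 5.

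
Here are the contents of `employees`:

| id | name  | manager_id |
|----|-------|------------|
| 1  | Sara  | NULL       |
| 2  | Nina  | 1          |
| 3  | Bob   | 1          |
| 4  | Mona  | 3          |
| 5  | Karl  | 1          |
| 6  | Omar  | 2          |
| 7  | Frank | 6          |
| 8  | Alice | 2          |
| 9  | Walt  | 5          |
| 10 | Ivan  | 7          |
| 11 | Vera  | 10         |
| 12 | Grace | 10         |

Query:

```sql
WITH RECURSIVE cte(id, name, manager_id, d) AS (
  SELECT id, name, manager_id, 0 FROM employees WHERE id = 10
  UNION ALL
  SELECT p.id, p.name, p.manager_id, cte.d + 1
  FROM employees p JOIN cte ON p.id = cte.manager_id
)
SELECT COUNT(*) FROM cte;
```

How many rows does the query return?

Base: id=10 (Ivan), manager_id=7, d 0.
Iteration 1: join on id=7 -> Frank (id 7, manager_id=6, d 1).
Iteration 2: join on id=6 -> Omar (id 6, manager_id=2, d 2).
Iteration 3: join on id=2 -> Nina (id 2, manager_id=1, d 3).
Iteration 4: join on id=1 -> Sara (id 1, manager_id=NULL, d 4).
Iteration 5: manager_id is NULL; no match; recursion stops.
Total rows emitted: 5.

5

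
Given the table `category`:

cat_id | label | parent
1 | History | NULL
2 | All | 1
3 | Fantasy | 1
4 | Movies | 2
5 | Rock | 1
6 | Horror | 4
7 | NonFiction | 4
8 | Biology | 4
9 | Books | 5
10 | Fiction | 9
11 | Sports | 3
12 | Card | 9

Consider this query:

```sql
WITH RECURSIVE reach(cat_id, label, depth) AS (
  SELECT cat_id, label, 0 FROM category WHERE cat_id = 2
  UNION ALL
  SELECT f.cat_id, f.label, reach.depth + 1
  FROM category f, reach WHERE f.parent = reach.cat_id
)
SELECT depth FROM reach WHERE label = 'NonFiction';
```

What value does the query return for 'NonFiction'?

2

Base: cat_id=2 (All) at depth 0.
Iteration 1: rows with parent in {2} -> Movies (id 4, depth 1).
Iteration 2: rows with parent in {4} -> Horror (id 6, depth 2), NonFiction (id 7, depth 2), Biology (id 8, depth 2).
Iteration 3: no rows with parent in {6,7,8}; recursion stops.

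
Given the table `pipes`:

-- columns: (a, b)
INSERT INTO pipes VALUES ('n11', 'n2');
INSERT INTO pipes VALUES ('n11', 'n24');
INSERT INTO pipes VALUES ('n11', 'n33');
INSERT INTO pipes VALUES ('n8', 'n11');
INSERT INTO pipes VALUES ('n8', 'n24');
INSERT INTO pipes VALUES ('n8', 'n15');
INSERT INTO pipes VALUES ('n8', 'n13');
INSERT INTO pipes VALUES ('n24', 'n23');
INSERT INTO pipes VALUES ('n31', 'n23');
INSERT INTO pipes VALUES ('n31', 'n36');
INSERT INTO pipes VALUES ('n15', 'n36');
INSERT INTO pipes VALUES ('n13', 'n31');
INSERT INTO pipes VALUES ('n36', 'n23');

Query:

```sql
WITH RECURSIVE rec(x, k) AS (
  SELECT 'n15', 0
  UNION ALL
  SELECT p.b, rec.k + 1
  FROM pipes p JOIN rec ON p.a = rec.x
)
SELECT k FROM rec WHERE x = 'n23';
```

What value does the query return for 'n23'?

Base: (n15, k=0).
Iteration 1: edges from {n15} -> (n36, k=1).
Iteration 2: edges from {n36} -> (n23, k=2).
Iteration 3: no outgoing edges from {n23}; recursion stops.

2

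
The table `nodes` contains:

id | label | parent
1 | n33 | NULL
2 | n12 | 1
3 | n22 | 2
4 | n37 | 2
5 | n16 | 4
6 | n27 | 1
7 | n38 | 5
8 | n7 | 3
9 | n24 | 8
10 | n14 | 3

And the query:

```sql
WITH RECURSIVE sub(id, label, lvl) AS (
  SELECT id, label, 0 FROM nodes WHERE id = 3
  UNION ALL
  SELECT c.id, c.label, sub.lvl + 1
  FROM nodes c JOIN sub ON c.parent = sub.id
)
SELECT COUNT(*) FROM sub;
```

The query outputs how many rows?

4

Base: id=3 (n22) at lvl 0.
Iteration 1: rows with parent in {3} -> n7 (id 8, lvl 1), n14 (id 10, lvl 1).
Iteration 2: rows with parent in {8,10} -> n24 (id 9, lvl 2).
Iteration 3: no rows with parent in {9}; recursion stops.
Total rows emitted: 4.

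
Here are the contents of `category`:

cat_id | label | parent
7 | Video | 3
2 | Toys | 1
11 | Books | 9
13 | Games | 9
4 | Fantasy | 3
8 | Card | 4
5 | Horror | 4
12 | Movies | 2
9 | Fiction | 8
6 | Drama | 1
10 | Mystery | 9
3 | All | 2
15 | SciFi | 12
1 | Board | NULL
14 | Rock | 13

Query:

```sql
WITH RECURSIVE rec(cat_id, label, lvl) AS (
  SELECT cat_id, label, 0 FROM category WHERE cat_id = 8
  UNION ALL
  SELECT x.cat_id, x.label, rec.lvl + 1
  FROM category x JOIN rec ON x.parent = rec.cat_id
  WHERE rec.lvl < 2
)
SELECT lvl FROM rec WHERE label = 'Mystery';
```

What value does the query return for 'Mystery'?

Base: cat_id=8 (Card) at lvl 0.
Iteration 1: rows with parent in {8} -> Fiction (id 9, lvl 1).
Iteration 2: rows with parent in {9} -> Mystery (id 10, lvl 2), Books (id 11, lvl 2), Games (id 13, lvl 2).
Iteration 3: lvl < 2 fails for all current rows; recursion stops.

2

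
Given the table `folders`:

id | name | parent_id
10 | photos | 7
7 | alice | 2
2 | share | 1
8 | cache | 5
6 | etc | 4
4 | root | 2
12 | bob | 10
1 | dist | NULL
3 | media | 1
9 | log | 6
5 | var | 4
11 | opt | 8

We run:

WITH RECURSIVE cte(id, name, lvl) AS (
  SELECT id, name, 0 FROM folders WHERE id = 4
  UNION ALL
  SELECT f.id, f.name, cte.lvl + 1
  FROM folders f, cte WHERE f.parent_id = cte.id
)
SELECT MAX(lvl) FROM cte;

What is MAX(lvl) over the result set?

Base: id=4 (root) at lvl 0.
Iteration 1: rows with parent_id in {4} -> var (id 5, lvl 1), etc (id 6, lvl 1).
Iteration 2: rows with parent_id in {5,6} -> cache (id 8, lvl 2), log (id 9, lvl 2).
Iteration 3: rows with parent_id in {8,9} -> opt (id 11, lvl 3).
Iteration 4: no rows with parent_id in {11}; recursion stops.
lvl values: 0, 1, 1, 2, 2, 3; the maximum is 3.

3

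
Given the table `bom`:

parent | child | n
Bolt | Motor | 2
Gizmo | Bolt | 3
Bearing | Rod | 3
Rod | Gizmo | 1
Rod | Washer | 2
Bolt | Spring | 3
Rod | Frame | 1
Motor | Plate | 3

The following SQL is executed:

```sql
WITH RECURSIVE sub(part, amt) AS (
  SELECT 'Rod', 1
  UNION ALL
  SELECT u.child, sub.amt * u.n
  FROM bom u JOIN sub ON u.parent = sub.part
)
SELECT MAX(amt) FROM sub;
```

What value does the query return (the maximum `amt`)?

18

Base: (Rod, amt=1).
Iteration 1: components of {Rod} -> Frame = 1*1 = 1, Gizmo = 1*1 = 1, Washer = 1*2 = 2.
Iteration 2: components of {Frame,Gizmo,Washer} -> Bolt = 1*3 = 3.
Iteration 3: components of {Bolt} -> Motor = 3*2 = 6, Spring = 3*3 = 9.
Iteration 4: components of {Motor,Spring} -> Plate = 6*3 = 18.
Iteration 5: no further components; recursion stops.
amt values: 1, 1, 1, 2, 3, 6, 9, 18; the maximum is 18.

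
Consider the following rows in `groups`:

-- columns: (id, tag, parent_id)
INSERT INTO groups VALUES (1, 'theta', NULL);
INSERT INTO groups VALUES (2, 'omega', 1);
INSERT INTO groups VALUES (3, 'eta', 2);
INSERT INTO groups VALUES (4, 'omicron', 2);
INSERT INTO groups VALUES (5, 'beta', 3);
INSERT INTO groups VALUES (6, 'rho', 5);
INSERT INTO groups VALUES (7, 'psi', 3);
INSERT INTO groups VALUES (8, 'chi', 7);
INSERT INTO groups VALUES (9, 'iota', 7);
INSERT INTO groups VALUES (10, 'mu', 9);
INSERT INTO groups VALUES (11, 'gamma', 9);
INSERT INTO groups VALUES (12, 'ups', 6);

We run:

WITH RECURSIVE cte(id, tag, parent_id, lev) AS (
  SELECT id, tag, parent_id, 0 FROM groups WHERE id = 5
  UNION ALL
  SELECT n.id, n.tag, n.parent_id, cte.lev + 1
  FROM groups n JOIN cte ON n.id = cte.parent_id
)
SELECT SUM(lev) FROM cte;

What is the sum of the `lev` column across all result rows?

Base: id=5 (beta), parent_id=3, lev 0.
Iteration 1: join on id=3 -> eta (id 3, parent_id=2, lev 1).
Iteration 2: join on id=2 -> omega (id 2, parent_id=1, lev 2).
Iteration 3: join on id=1 -> theta (id 1, parent_id=NULL, lev 3).
Iteration 4: parent_id is NULL; no match; recursion stops.
SUM(lev) = 0 + 1 + 2 + 3 = 6.

6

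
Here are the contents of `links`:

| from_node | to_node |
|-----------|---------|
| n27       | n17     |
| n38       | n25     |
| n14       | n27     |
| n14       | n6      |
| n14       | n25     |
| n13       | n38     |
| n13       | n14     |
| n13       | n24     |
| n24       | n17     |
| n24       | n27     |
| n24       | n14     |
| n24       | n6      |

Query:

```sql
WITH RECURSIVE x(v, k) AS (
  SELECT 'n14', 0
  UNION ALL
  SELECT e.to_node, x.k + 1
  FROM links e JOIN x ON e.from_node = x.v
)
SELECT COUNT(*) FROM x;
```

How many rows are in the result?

Base: (n14, k=0).
Iteration 1: edges from {n14} -> (n25, k=1), (n27, k=1), (n6, k=1).
Iteration 2: edges from {n25,n27,n6} -> (n17, k=2).
Iteration 3: no outgoing edges from {n17}; recursion stops.
Total rows emitted: 5.

5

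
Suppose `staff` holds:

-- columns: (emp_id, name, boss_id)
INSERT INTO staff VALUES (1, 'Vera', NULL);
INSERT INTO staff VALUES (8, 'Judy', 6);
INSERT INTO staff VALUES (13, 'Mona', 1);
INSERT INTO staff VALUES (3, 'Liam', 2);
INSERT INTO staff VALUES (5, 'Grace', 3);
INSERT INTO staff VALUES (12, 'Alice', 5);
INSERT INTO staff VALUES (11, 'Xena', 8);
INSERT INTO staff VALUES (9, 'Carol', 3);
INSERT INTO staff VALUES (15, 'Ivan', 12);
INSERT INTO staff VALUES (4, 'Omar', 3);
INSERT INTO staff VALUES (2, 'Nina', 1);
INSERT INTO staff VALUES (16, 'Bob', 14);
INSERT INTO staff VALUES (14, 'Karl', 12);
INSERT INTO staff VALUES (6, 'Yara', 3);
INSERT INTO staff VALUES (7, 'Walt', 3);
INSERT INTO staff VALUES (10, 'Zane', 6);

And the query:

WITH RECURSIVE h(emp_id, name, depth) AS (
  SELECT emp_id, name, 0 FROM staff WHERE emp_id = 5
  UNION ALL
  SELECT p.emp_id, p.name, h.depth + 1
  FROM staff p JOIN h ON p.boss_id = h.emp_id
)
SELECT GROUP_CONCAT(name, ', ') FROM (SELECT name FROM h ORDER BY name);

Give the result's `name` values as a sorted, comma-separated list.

Base: emp_id=5 (Grace) at depth 0.
Iteration 1: rows with boss_id in {5} -> Alice (id 12, depth 1).
Iteration 2: rows with boss_id in {12} -> Karl (id 14, depth 2), Ivan (id 15, depth 2).
Iteration 3: rows with boss_id in {14,15} -> Bob (id 16, depth 3).
Iteration 4: no rows with boss_id in {16}; recursion stops.

Alice, Bob, Grace, Ivan, Karl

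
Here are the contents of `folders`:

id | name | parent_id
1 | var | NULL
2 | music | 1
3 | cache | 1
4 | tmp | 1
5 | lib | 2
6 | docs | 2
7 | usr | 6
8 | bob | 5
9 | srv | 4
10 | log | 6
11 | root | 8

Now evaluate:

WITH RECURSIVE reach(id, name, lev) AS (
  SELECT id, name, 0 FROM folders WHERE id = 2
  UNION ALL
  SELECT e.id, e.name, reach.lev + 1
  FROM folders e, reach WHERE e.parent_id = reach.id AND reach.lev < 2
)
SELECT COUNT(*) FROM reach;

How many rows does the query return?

6

Base: id=2 (music) at lev 0.
Iteration 1: rows with parent_id in {2} -> lib (id 5, lev 1), docs (id 6, lev 1).
Iteration 2: rows with parent_id in {5,6} -> usr (id 7, lev 2), bob (id 8, lev 2), log (id 10, lev 2).
Iteration 3: lev < 2 fails for all current rows; recursion stops.
Total rows emitted: 6.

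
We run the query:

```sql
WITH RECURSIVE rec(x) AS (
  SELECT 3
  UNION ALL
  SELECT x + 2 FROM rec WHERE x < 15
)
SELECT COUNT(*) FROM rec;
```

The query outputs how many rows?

Base: x=3.
Iteration 1: 3 < 15 holds -> x = 3 + 2 = 5.
Iteration 2: 5 < 15 holds -> x = 5 + 2 = 7.
Iteration 3: 7 < 15 holds -> x = 7 + 2 = 9.
Iteration 4: 9 < 15 holds -> x = 9 + 2 = 11.
Iteration 5: 11 < 15 holds -> x = 11 + 2 = 13.
Iteration 6: 13 < 15 holds -> x = 13 + 2 = 15.
Iteration 7: 15 < 15 fails; recursion stops.
Total rows emitted: 7.

7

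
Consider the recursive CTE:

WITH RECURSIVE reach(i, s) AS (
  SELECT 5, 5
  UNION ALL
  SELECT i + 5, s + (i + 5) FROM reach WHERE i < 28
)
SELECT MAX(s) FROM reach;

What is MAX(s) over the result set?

Base: i=5, s=5.
Iteration 1: 5 < 28 holds -> i = 5 + 5 = 10, s = 5 + 10 = 15.
Iteration 2: 10 < 28 holds -> i = 10 + 5 = 15, s = 15 + 15 = 30.
Iteration 3: 15 < 28 holds -> i = 15 + 5 = 20, s = 30 + 20 = 50.
Iteration 4: 20 < 28 holds -> i = 20 + 5 = 25, s = 50 + 25 = 75.
Iteration 5: 25 < 28 holds -> i = 25 + 5 = 30, s = 75 + 30 = 105.
Iteration 6: 30 < 28 fails; recursion stops.
s values: 5, 15, 30, 50, 75, 105; the maximum is 105.

105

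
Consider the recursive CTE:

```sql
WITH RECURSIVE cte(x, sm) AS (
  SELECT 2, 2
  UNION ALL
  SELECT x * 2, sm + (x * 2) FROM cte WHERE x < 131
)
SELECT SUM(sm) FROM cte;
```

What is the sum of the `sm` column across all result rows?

1004

Base: x=2, sm=2.
Iteration 1: 2 < 131 holds -> x = 2 * 2 = 4, sm = 2 + 4 = 6.
Iteration 2: 4 < 131 holds -> x = 4 * 2 = 8, sm = 6 + 8 = 14.
Iteration 3: 8 < 131 holds -> x = 8 * 2 = 16, sm = 14 + 16 = 30.
Iteration 4: 16 < 131 holds -> x = 16 * 2 = 32, sm = 30 + 32 = 62.
Iteration 5: 32 < 131 holds -> x = 32 * 2 = 64, sm = 62 + 64 = 126.
Iteration 6: 64 < 131 holds -> x = 64 * 2 = 128, sm = 126 + 128 = 254.
Iteration 7: 128 < 131 holds -> x = 128 * 2 = 256, sm = 254 + 256 = 510.
Iteration 8: 256 < 131 fails; recursion stops.
SUM(sm) = 2 + 6 + 14 + 30 + 62 + 126 + 254 + 510 = 1004.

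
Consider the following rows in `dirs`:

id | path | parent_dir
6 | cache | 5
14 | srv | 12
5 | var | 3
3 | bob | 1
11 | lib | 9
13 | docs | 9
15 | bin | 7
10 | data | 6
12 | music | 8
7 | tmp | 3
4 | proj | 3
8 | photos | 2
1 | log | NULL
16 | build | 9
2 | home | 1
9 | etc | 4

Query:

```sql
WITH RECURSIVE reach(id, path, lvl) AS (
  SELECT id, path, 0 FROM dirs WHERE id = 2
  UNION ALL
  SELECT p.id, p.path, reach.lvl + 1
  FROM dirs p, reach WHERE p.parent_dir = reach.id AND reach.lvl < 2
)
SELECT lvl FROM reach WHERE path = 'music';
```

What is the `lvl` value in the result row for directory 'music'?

Base: id=2 (home) at lvl 0.
Iteration 1: rows with parent_dir in {2} -> photos (id 8, lvl 1).
Iteration 2: rows with parent_dir in {8} -> music (id 12, lvl 2).
Iteration 3: lvl < 2 fails for all current rows; recursion stops.

2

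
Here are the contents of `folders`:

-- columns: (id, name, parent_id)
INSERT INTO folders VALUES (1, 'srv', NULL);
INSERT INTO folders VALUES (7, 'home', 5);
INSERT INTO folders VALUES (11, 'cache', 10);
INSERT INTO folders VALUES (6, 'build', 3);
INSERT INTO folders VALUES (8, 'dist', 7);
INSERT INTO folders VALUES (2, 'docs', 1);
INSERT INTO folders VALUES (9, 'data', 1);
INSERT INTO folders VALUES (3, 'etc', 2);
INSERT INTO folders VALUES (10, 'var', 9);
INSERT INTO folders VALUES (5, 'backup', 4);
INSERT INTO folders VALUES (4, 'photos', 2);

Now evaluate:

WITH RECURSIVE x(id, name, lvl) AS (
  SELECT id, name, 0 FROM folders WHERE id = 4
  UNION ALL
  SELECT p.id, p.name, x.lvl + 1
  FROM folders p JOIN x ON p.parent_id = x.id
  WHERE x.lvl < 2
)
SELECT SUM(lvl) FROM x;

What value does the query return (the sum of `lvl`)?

3

Base: id=4 (photos) at lvl 0.
Iteration 1: rows with parent_id in {4} -> backup (id 5, lvl 1).
Iteration 2: rows with parent_id in {5} -> home (id 7, lvl 2).
Iteration 3: lvl < 2 fails for all current rows; recursion stops.
SUM(lvl) = 0 + 1 + 2 = 3.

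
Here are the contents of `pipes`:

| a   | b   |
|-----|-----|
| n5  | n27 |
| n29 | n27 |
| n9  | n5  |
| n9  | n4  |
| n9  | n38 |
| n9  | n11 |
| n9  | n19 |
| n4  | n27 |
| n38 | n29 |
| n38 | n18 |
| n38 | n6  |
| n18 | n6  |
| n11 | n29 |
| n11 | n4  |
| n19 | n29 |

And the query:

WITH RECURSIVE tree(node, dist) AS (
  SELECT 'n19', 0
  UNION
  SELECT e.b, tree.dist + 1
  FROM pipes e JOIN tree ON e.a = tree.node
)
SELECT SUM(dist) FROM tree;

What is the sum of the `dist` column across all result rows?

3

Base: (n19, dist=0).
Iteration 1: edges from {n19} -> (n29, dist=1).
Iteration 2: edges from {n29} -> (n27, dist=2).
Iteration 3: no outgoing edges from {n27}; recursion stops.
SUM(dist) = 0 + 1 + 2 = 3.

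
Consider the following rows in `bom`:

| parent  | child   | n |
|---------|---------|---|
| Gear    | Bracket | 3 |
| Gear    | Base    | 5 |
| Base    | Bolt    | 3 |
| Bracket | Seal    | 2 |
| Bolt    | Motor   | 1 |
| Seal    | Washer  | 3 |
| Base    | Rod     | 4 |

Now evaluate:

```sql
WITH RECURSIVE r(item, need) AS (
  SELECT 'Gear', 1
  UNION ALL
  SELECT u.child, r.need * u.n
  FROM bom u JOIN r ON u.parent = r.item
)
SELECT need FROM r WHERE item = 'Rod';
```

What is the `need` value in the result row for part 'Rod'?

20

Base: (Gear, need=1).
Iteration 1: components of {Gear} -> Base = 1*5 = 5, Bracket = 1*3 = 3.
Iteration 2: components of {Base,Bracket} -> Bolt = 5*3 = 15, Rod = 5*4 = 20, Seal = 3*2 = 6.
Iteration 3: components of {Bolt,Rod,Seal} -> Motor = 15*1 = 15, Washer = 6*3 = 18.
Iteration 4: no further components; recursion stops.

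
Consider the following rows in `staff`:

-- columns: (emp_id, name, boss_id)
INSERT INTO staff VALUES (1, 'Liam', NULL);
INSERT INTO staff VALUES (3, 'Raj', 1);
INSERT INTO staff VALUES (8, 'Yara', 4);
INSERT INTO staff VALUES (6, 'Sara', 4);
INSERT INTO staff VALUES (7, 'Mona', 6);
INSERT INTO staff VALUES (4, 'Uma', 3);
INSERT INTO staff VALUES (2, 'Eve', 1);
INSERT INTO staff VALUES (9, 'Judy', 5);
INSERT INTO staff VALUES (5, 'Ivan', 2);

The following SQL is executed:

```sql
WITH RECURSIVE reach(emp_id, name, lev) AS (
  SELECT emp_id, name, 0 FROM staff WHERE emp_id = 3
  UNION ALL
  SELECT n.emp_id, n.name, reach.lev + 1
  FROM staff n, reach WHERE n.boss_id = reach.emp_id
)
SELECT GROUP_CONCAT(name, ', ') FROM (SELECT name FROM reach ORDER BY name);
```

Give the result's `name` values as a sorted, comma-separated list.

Mona, Raj, Sara, Uma, Yara

Base: emp_id=3 (Raj) at lev 0.
Iteration 1: rows with boss_id in {3} -> Uma (id 4, lev 1).
Iteration 2: rows with boss_id in {4} -> Sara (id 6, lev 2), Yara (id 8, lev 2).
Iteration 3: rows with boss_id in {6,8} -> Mona (id 7, lev 3).
Iteration 4: no rows with boss_id in {7}; recursion stops.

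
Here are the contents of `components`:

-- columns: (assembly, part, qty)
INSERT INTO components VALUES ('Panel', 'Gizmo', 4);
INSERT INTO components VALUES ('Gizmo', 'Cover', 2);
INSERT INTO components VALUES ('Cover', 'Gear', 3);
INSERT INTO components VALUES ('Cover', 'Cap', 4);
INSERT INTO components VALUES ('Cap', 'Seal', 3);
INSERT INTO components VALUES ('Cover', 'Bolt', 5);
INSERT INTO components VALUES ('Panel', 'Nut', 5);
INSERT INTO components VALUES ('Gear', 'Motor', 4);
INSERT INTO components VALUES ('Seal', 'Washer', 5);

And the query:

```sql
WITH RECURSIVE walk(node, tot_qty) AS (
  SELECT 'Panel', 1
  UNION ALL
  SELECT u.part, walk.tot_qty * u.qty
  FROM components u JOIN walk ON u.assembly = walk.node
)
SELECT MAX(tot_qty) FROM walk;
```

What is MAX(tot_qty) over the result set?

480

Base: (Panel, tot_qty=1).
Iteration 1: components of {Panel} -> Gizmo = 1*4 = 4, Nut = 1*5 = 5.
Iteration 2: components of {Gizmo,Nut} -> Cover = 4*2 = 8.
Iteration 3: components of {Cover} -> Bolt = 8*5 = 40, Cap = 8*4 = 32, Gear = 8*3 = 24.
Iteration 4: components of {Bolt,Cap,Gear} -> Motor = 24*4 = 96, Seal = 32*3 = 96.
Iteration 5: components of {Motor,Seal} -> Washer = 96*5 = 480.
Iteration 6: no further components; recursion stops.
tot_qty values: 1, 4, 5, 8, 24, 32, 40, 96, 96, 480; the maximum is 480.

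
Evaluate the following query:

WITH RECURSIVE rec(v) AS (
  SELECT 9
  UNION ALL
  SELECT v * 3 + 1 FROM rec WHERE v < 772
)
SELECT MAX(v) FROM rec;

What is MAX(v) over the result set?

Base: v=9.
Iteration 1: 9 < 772 holds -> v = 9 * 3 + 1 = 28.
Iteration 2: 28 < 772 holds -> v = 28 * 3 + 1 = 85.
Iteration 3: 85 < 772 holds -> v = 85 * 3 + 1 = 256.
Iteration 4: 256 < 772 holds -> v = 256 * 3 + 1 = 769.
Iteration 5: 769 < 772 holds -> v = 769 * 3 + 1 = 2308.
Iteration 6: 2308 < 772 fails; recursion stops.
v values: 9, 28, 85, 256, 769, 2308; the maximum is 2308.

2308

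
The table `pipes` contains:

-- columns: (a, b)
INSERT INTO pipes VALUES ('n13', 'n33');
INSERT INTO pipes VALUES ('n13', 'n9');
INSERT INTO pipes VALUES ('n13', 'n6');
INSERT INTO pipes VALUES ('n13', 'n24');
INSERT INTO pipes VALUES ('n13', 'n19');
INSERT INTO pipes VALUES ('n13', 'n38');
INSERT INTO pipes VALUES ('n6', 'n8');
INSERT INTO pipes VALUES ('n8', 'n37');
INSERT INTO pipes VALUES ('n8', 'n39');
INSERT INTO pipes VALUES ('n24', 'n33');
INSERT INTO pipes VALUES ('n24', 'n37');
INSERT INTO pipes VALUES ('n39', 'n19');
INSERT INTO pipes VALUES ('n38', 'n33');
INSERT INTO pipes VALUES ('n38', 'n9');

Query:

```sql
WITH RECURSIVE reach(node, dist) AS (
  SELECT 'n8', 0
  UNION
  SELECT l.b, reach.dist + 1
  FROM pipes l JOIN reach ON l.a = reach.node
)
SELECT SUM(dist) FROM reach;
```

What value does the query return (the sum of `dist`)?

Base: (n8, dist=0).
Iteration 1: edges from {n8} -> (n37, dist=1), (n39, dist=1).
Iteration 2: edges from {n37,n39} -> (n19, dist=2).
Iteration 3: no outgoing edges from {n19}; recursion stops.
SUM(dist) = 0 + 1 + 1 + 2 = 4.

4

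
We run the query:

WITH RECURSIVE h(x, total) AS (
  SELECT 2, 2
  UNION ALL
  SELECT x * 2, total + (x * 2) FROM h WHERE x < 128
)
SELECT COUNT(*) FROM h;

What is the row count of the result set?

7

Base: x=2, total=2.
Iteration 1: 2 < 128 holds -> x = 2 * 2 = 4, total = 2 + 4 = 6.
Iteration 2: 4 < 128 holds -> x = 4 * 2 = 8, total = 6 + 8 = 14.
Iteration 3: 8 < 128 holds -> x = 8 * 2 = 16, total = 14 + 16 = 30.
Iteration 4: 16 < 128 holds -> x = 16 * 2 = 32, total = 30 + 32 = 62.
Iteration 5: 32 < 128 holds -> x = 32 * 2 = 64, total = 62 + 64 = 126.
Iteration 6: 64 < 128 holds -> x = 64 * 2 = 128, total = 126 + 128 = 254.
Iteration 7: 128 < 128 fails; recursion stops.
Total rows emitted: 7.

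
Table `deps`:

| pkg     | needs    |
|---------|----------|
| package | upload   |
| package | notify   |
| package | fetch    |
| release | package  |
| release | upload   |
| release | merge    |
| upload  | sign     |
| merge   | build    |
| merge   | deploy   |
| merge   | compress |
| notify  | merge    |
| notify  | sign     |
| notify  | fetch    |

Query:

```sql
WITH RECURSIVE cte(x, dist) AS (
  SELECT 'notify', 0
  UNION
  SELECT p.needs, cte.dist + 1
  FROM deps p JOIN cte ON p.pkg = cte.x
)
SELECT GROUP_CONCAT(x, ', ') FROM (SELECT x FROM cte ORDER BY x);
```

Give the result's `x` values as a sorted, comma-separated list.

build, compress, deploy, fetch, merge, notify, sign

Base: (notify, dist=0).
Iteration 1: edges from {notify} -> (fetch, dist=1), (merge, dist=1), (sign, dist=1).
Iteration 2: edges from {fetch,merge,sign} -> (build, dist=2), (compress, dist=2), (deploy, dist=2).
Iteration 3: no outgoing edges from {build,compress,deploy}; recursion stops.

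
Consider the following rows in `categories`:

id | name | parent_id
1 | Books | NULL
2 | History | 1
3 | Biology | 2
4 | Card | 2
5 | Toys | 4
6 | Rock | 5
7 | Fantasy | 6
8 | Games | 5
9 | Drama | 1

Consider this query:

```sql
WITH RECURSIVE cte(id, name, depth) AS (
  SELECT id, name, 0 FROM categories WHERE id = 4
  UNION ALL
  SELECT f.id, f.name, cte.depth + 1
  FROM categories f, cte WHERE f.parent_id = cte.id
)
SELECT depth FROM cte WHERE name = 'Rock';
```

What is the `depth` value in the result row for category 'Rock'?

Base: id=4 (Card) at depth 0.
Iteration 1: rows with parent_id in {4} -> Toys (id 5, depth 1).
Iteration 2: rows with parent_id in {5} -> Rock (id 6, depth 2), Games (id 8, depth 2).
Iteration 3: rows with parent_id in {6,8} -> Fantasy (id 7, depth 3).
Iteration 4: no rows with parent_id in {7}; recursion stops.

2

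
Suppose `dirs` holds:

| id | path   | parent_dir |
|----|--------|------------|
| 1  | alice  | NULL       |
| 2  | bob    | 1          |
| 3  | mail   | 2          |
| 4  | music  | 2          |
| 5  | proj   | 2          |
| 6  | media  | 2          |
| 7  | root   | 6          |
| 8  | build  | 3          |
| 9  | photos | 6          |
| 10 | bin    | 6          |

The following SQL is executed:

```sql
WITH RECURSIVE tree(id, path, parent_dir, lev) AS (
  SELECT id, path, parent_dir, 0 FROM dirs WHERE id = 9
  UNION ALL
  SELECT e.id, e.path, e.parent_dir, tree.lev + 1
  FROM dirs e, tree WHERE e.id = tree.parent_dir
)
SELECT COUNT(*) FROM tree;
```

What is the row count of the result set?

4

Base: id=9 (photos), parent_dir=6, lev 0.
Iteration 1: join on id=6 -> media (id 6, parent_dir=2, lev 1).
Iteration 2: join on id=2 -> bob (id 2, parent_dir=1, lev 2).
Iteration 3: join on id=1 -> alice (id 1, parent_dir=NULL, lev 3).
Iteration 4: parent_dir is NULL; no match; recursion stops.
Total rows emitted: 4.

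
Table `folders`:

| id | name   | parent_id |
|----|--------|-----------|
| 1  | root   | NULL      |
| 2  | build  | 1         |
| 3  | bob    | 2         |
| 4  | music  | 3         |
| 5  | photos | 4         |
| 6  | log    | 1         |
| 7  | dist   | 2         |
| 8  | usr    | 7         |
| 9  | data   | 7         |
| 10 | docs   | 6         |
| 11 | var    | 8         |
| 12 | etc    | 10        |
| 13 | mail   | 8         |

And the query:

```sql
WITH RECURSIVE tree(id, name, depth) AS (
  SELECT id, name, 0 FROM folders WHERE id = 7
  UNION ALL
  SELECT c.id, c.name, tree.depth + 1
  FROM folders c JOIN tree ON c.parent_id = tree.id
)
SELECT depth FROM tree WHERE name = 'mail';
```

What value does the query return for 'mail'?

Base: id=7 (dist) at depth 0.
Iteration 1: rows with parent_id in {7} -> usr (id 8, depth 1), data (id 9, depth 1).
Iteration 2: rows with parent_id in {8,9} -> var (id 11, depth 2), mail (id 13, depth 2).
Iteration 3: no rows with parent_id in {11,13}; recursion stops.

2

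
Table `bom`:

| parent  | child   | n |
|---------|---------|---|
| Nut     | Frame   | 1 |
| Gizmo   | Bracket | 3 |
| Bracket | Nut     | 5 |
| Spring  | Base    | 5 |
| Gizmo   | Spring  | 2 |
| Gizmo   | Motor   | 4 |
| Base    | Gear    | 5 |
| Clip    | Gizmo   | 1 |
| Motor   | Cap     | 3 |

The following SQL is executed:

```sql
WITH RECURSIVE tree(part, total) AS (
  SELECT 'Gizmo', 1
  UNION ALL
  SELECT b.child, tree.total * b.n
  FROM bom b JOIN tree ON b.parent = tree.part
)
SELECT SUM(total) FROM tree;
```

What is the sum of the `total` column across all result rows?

Base: (Gizmo, total=1).
Iteration 1: components of {Gizmo} -> Bracket = 1*3 = 3, Motor = 1*4 = 4, Spring = 1*2 = 2.
Iteration 2: components of {Bracket,Motor,Spring} -> Base = 2*5 = 10, Cap = 4*3 = 12, Nut = 3*5 = 15.
Iteration 3: components of {Base,Cap,Nut} -> Frame = 15*1 = 15, Gear = 10*5 = 50.
Iteration 4: no further components; recursion stops.
SUM(total) = 1 + 4 + 3 + 2 + 12 + 15 + 10 + 15 + 50 = 112.

112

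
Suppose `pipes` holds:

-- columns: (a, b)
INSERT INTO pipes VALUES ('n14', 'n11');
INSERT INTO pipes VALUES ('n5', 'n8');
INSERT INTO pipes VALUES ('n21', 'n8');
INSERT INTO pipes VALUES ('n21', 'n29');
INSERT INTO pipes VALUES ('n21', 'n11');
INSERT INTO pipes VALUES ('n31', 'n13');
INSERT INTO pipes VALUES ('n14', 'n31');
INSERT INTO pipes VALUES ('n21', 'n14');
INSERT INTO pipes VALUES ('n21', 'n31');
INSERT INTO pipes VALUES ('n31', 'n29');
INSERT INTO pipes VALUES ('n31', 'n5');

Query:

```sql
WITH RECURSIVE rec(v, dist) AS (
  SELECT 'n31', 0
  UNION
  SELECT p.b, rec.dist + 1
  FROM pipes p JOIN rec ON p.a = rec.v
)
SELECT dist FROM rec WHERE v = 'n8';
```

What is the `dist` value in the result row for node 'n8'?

Base: (n31, dist=0).
Iteration 1: edges from {n31} -> (n13, dist=1), (n29, dist=1), (n5, dist=1).
Iteration 2: edges from {n13,n29,n5} -> (n8, dist=2).
Iteration 3: no outgoing edges from {n8}; recursion stops.

2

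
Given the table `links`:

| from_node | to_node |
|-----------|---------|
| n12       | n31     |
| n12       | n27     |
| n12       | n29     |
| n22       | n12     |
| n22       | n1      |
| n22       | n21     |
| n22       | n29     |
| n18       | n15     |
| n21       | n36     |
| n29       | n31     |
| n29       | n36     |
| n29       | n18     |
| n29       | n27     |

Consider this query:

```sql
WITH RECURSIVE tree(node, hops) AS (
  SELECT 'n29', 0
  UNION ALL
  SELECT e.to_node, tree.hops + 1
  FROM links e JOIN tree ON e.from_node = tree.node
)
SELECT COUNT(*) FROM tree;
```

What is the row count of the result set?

6

Base: (n29, hops=0).
Iteration 1: edges from {n29} -> (n18, hops=1), (n27, hops=1), (n31, hops=1), (n36, hops=1).
Iteration 2: edges from {n18,n27,n31,n36} -> (n15, hops=2).
Iteration 3: no outgoing edges from {n15}; recursion stops.
Total rows emitted: 6.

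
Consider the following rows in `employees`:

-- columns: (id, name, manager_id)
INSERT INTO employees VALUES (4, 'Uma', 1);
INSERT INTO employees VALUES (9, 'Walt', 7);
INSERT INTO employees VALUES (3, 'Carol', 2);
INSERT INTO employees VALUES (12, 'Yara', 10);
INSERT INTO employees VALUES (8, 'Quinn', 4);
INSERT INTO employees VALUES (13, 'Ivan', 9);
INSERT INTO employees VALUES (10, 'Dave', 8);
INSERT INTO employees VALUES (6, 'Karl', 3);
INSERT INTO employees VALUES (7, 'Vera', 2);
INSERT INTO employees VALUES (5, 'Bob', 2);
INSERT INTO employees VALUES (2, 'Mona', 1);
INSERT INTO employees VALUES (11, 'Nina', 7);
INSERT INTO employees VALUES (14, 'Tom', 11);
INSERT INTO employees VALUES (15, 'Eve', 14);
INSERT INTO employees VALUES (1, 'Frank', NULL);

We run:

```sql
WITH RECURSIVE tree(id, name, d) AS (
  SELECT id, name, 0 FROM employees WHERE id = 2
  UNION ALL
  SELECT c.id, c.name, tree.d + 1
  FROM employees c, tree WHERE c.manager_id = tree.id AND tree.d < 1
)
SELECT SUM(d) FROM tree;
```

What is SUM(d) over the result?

3

Base: id=2 (Mona) at d 0.
Iteration 1: rows with manager_id in {2} -> Carol (id 3, d 1), Bob (id 5, d 1), Vera (id 7, d 1).
Iteration 2: d < 1 fails for all current rows; recursion stops.
SUM(d) = 0 + 1 + 1 + 1 = 3.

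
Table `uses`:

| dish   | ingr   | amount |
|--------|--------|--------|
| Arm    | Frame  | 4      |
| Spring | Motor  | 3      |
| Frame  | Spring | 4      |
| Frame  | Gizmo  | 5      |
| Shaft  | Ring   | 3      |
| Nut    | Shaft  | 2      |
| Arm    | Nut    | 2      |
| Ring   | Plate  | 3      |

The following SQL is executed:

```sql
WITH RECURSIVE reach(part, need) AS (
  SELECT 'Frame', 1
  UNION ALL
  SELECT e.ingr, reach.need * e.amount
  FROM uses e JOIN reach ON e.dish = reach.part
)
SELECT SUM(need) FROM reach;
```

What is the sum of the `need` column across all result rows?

Base: (Frame, need=1).
Iteration 1: components of {Frame} -> Gizmo = 1*5 = 5, Spring = 1*4 = 4.
Iteration 2: components of {Gizmo,Spring} -> Motor = 4*3 = 12.
Iteration 3: no further components; recursion stops.
SUM(need) = 1 + 4 + 5 + 12 = 22.

22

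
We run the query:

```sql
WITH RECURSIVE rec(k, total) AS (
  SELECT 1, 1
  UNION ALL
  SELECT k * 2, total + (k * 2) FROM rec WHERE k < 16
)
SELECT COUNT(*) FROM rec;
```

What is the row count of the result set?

5

Base: k=1, total=1.
Iteration 1: 1 < 16 holds -> k = 1 * 2 = 2, total = 1 + 2 = 3.
Iteration 2: 2 < 16 holds -> k = 2 * 2 = 4, total = 3 + 4 = 7.
Iteration 3: 4 < 16 holds -> k = 4 * 2 = 8, total = 7 + 8 = 15.
Iteration 4: 8 < 16 holds -> k = 8 * 2 = 16, total = 15 + 16 = 31.
Iteration 5: 16 < 16 fails; recursion stops.
Total rows emitted: 5.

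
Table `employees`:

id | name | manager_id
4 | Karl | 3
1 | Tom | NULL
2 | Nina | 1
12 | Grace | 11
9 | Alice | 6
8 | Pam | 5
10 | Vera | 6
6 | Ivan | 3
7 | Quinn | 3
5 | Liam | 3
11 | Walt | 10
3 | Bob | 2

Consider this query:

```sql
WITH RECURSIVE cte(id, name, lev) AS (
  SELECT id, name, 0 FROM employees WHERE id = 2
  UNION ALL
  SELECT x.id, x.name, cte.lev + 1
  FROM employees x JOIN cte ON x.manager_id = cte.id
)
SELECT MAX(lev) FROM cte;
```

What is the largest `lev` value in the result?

5

Base: id=2 (Nina) at lev 0.
Iteration 1: rows with manager_id in {2} -> Bob (id 3, lev 1).
Iteration 2: rows with manager_id in {3} -> Karl (id 4, lev 2), Liam (id 5, lev 2), Ivan (id 6, lev 2), Quinn (id 7, lev 2).
Iteration 3: rows with manager_id in {4,5,6,7} -> Pam (id 8, lev 3), Alice (id 9, lev 3), Vera (id 10, lev 3).
Iteration 4: rows with manager_id in {8,9,10} -> Walt (id 11, lev 4).
Iteration 5: rows with manager_id in {11} -> Grace (id 12, lev 5).
Iteration 6: no rows with manager_id in {12}; recursion stops.
lev values: 0, 1, 2, 2, 2, 2, 3, 3, 3, 4, 5; the maximum is 5.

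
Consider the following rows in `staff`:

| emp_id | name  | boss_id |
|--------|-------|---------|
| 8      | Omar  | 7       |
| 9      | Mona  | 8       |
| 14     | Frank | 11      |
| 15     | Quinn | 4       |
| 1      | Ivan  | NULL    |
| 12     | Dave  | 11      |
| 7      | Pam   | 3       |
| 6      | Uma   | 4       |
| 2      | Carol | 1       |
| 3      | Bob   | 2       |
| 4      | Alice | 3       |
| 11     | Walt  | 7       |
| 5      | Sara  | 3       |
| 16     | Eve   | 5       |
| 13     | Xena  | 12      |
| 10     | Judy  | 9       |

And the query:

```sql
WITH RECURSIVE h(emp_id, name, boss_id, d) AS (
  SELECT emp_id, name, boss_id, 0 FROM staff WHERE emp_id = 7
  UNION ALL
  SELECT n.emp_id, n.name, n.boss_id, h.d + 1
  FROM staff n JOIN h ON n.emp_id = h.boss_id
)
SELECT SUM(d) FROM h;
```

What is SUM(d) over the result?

6

Base: emp_id=7 (Pam), boss_id=3, d 0.
Iteration 1: join on emp_id=3 -> Bob (id 3, boss_id=2, d 1).
Iteration 2: join on emp_id=2 -> Carol (id 2, boss_id=1, d 2).
Iteration 3: join on emp_id=1 -> Ivan (id 1, boss_id=NULL, d 3).
Iteration 4: boss_id is NULL; no match; recursion stops.
SUM(d) = 0 + 1 + 2 + 3 = 6.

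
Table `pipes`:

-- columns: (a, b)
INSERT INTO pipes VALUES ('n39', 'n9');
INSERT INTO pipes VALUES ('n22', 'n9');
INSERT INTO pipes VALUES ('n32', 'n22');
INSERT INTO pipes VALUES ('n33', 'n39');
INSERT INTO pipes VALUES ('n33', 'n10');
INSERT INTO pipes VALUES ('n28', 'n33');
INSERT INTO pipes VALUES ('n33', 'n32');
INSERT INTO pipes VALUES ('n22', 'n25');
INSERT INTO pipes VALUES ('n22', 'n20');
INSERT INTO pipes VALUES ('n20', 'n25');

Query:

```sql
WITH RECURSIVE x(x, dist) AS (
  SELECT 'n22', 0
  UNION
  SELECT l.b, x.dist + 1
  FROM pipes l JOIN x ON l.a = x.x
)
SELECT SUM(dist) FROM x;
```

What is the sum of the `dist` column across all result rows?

5

Base: (n22, dist=0).
Iteration 1: edges from {n22} -> (n20, dist=1), (n25, dist=1), (n9, dist=1).
Iteration 2: edges from {n20,n25,n9} -> (n25, dist=2).
Iteration 3: no outgoing edges from {n25}; recursion stops.
SUM(dist) = 0 + 1 + 1 + 1 + 2 = 5.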